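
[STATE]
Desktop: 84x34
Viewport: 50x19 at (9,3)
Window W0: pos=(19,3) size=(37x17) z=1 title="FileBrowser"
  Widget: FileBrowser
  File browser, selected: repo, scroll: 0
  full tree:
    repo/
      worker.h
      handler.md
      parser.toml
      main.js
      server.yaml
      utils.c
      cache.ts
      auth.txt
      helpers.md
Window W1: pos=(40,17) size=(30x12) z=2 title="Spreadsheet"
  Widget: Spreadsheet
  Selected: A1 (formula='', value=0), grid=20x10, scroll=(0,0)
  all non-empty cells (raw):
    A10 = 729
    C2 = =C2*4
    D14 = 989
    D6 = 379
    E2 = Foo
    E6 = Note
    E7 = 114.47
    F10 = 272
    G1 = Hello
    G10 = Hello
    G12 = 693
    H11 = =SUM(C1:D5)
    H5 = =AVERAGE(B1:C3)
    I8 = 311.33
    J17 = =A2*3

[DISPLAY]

          ┏━━━━━━━━━━━━━━━━━━━━━━━━━━━━━━━━━━━┓   
          ┃ FileBrowser                       ┃   
          ┠───────────────────────────────────┨   
          ┃> [-] repo/                        ┃   
          ┃    worker.h                       ┃   
          ┃    handler.md                     ┃   
          ┃    parser.toml                    ┃   
          ┃    main.js                        ┃   
          ┃    server.yaml                    ┃   
          ┃    utils.c                        ┃   
          ┃    cache.ts                       ┃   
          ┃    auth.txt                       ┃   
          ┃    helpers.md                     ┃   
          ┃                                   ┃   
          ┃                    ┏━━━━━━━━━━━━━━━━━━
          ┃                    ┃ Spreadsheet      
          ┗━━━━━━━━━━━━━━━━━━━━┠──────────────────
                               ┃A1:               
                               ┃       A       B  


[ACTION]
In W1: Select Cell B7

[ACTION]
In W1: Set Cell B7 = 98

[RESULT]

          ┏━━━━━━━━━━━━━━━━━━━━━━━━━━━━━━━━━━━┓   
          ┃ FileBrowser                       ┃   
          ┠───────────────────────────────────┨   
          ┃> [-] repo/                        ┃   
          ┃    worker.h                       ┃   
          ┃    handler.md                     ┃   
          ┃    parser.toml                    ┃   
          ┃    main.js                        ┃   
          ┃    server.yaml                    ┃   
          ┃    utils.c                        ┃   
          ┃    cache.ts                       ┃   
          ┃    auth.txt                       ┃   
          ┃    helpers.md                     ┃   
          ┃                                   ┃   
          ┃                    ┏━━━━━━━━━━━━━━━━━━
          ┃                    ┃ Spreadsheet      
          ┗━━━━━━━━━━━━━━━━━━━━┠──────────────────
                               ┃B7: 98            
                               ┃       A       B  


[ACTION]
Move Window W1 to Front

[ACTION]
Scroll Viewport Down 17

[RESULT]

          ┃    helpers.md                     ┃   
          ┃                                   ┃   
          ┃                    ┏━━━━━━━━━━━━━━━━━━
          ┃                    ┃ Spreadsheet      
          ┗━━━━━━━━━━━━━━━━━━━━┠──────────────────
                               ┃B7: 98            
                               ┃       A       B  
                               ┃------------------
                               ┃  1        0      
                               ┃  2        0      
                               ┃  3        0      
                               ┃  4        0      
                               ┃  5        0      
                               ┗━━━━━━━━━━━━━━━━━━
                                                  
                                                  
                                                  
                                                  
                                                  


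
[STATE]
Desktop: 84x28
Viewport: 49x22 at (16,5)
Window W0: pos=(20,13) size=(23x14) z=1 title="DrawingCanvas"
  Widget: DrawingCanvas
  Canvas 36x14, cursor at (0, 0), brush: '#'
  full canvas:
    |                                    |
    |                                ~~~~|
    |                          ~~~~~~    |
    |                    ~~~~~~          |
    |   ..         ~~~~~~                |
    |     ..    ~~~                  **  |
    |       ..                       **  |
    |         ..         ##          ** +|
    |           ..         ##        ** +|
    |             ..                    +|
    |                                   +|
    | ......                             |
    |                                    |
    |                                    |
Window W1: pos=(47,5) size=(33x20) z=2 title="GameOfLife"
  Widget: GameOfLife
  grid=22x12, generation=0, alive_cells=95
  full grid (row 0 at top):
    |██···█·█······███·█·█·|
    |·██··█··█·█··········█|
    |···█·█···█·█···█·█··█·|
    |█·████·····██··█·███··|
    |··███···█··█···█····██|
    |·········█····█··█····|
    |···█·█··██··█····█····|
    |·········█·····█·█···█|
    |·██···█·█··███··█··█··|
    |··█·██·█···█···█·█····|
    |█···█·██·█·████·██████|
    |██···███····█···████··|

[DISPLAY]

                               ┏━━━━━━━━━━━━━━━━━
                               ┃ GameOfLife      
                               ┠─────────────────
                               ┃Gen: 0           
                               ┃██···█·█······███
                               ┃·██··█··█·█······
                               ┃···█·█···█·█···█·
                               ┃█·████·····██··█·
    ┏━━━━━━━━━━━━━━━━━━━━━┓    ┃··███···█··█···█·
    ┃ DrawingCanvas       ┃    ┃·········█····█··
    ┠─────────────────────┨    ┃···█·█··██··█····
    ┃+                    ┃    ┃·········█·····█·
    ┃                     ┃    ┃·██···█·█··███··█
    ┃                     ┃    ┃··█·██·█···█···█·
    ┃                    ~┃    ┃█···█·██·█·████·█
    ┃   ..         ~~~~~~ ┃    ┃██···███····█···█
    ┃     ..    ~~~       ┃    ┃                 
    ┃       ..            ┃    ┃                 
    ┃         ..         #┃    ┃                 
    ┃           ..        ┃    ┗━━━━━━━━━━━━━━━━━
    ┃             ..      ┃                      
    ┗━━━━━━━━━━━━━━━━━━━━━┛                      


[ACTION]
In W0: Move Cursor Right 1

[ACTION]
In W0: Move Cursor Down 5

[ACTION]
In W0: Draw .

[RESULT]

                               ┏━━━━━━━━━━━━━━━━━
                               ┃ GameOfLife      
                               ┠─────────────────
                               ┃Gen: 0           
                               ┃██···█·█······███
                               ┃·██··█··█·█······
                               ┃···█·█···█·█···█·
                               ┃█·████·····██··█·
    ┏━━━━━━━━━━━━━━━━━━━━━┓    ┃··███···█··█···█·
    ┃ DrawingCanvas       ┃    ┃·········█····█··
    ┠─────────────────────┨    ┃···█·█··██··█····
    ┃                     ┃    ┃·········█·····█·
    ┃                     ┃    ┃·██···█·█··███··█
    ┃                     ┃    ┃··█·██·█···█···█·
    ┃                    ~┃    ┃█···█·██·█·████·█
    ┃   ..         ~~~~~~ ┃    ┃██···███····█···█
    ┃ .   ..    ~~~       ┃    ┃                 
    ┃       ..            ┃    ┃                 
    ┃         ..         #┃    ┃                 
    ┃           ..        ┃    ┗━━━━━━━━━━━━━━━━━
    ┃             ..      ┃                      
    ┗━━━━━━━━━━━━━━━━━━━━━┛                      


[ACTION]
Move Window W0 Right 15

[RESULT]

                               ┏━━━━━━━━━━━━━━━━━
                               ┃ GameOfLife      
                               ┠─────────────────
                               ┃Gen: 0           
                               ┃██···█·█······███
                               ┃·██··█··█·█······
                               ┃···█·█···█·█···█·
                               ┃█·████·····██··█·
                   ┏━━━━━━━━━━━┃··███···█··█···█·
                   ┃ DrawingCan┃·········█····█··
                   ┠───────────┃···█·█··██··█····
                   ┃           ┃·········█·····█·
                   ┃           ┃·██···█·█··███··█
                   ┃           ┃··█·██·█···█···█·
                   ┃           ┃█···█·██·█·████·█
                   ┃   ..      ┃██···███····█···█
                   ┃ .   ..    ┃                 
                   ┃       ..  ┃                 
                   ┃         ..┃                 
                   ┃           ┗━━━━━━━━━━━━━━━━━
                   ┃             ..      ┃       
                   ┗━━━━━━━━━━━━━━━━━━━━━┛       


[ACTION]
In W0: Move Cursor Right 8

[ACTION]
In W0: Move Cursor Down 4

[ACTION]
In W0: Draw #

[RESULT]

                               ┏━━━━━━━━━━━━━━━━━
                               ┃ GameOfLife      
                               ┠─────────────────
                               ┃Gen: 0           
                               ┃██···█·█······███
                               ┃·██··█··█·█······
                               ┃···█·█···█·█···█·
                               ┃█·████·····██··█·
                   ┏━━━━━━━━━━━┃··███···█··█···█·
                   ┃ DrawingCan┃·········█····█··
                   ┠───────────┃···█·█··██··█····
                   ┃           ┃·········█·····█·
                   ┃           ┃·██···█·█··███··█
                   ┃           ┃··█·██·█···█···█·
                   ┃           ┃█···█·██·█·████·█
                   ┃   ..      ┃██···███····█···█
                   ┃ .   ..    ┃                 
                   ┃       ..  ┃                 
                   ┃         ..┃                 
                   ┃           ┗━━━━━━━━━━━━━━━━━
                   ┃         #   ..      ┃       
                   ┗━━━━━━━━━━━━━━━━━━━━━┛       


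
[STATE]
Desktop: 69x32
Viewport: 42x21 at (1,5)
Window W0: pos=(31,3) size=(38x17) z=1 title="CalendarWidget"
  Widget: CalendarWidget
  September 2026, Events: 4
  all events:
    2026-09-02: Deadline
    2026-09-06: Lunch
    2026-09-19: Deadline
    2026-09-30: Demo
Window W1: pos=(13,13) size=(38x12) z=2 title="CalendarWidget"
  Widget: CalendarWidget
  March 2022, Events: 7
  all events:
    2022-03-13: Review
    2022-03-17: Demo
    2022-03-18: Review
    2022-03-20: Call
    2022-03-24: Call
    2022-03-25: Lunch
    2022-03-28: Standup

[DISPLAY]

                              ┠───────────
                              ┃           
                              ┃Mo Tu We Th
                              ┃    1  2*  
                              ┃ 7  8  9 10
                              ┃14 15 16 17
                              ┃21 22 23 24
                              ┃28 29 30*  
            ┏━━━━━━━━━━━━━━━━━━━━━━━━━━━━━
            ┃ CalendarWidget              
            ┠─────────────────────────────
            ┃             March 2022      
            ┃Mo Tu We Th Fr Sa Su         
            ┃    1  2  3  4  5  6         
            ┃ 7  8  9 10 11 12 13*        
            ┃14 15 16 17* 18* 19 20*      
            ┃21 22 23 24* 25* 26 27       
            ┃28* 29 30 31                 
            ┃                             
            ┗━━━━━━━━━━━━━━━━━━━━━━━━━━━━━
                                          


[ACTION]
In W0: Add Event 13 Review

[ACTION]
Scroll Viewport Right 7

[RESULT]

                       ┠──────────────────
                       ┃           Septemb
                       ┃Mo Tu We Th Fr Sa 
                       ┃    1  2*  3  4  5
                       ┃ 7  8  9 10 11 12 
                       ┃14 15 16 17 18 19*
                       ┃21 22 23 24 25 26 
                       ┃28 29 30*         
     ┏━━━━━━━━━━━━━━━━━━━━━━━━━━━━━━━━━━━━
     ┃ CalendarWidget                     
     ┠────────────────────────────────────
     ┃             March 2022             
     ┃Mo Tu We Th Fr Sa Su                
     ┃    1  2  3  4  5  6                
     ┃ 7  8  9 10 11 12 13*               
     ┃14 15 16 17* 18* 19 20*             
     ┃21 22 23 24* 25* 26 27              
     ┃28* 29 30 31                        
     ┃                                    
     ┗━━━━━━━━━━━━━━━━━━━━━━━━━━━━━━━━━━━━
                                          


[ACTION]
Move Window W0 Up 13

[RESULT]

                       ┃    1  2*  3  4  5
                       ┃ 7  8  9 10 11 12 
                       ┃14 15 16 17 18 19*
                       ┃21 22 23 24 25 26 
                       ┃28 29 30*         
                       ┃                  
                       ┃                  
                       ┃                  
     ┏━━━━━━━━━━━━━━━━━━━━━━━━━━━━━━━━━━━━
     ┃ CalendarWidget                     
     ┠────────────────────────────────────
     ┃             March 2022             
     ┃Mo Tu We Th Fr Sa Su                
     ┃    1  2  3  4  5  6                
     ┃ 7  8  9 10 11 12 13*               
     ┃14 15 16 17* 18* 19 20*             
     ┃21 22 23 24* 25* 26 27              
     ┃28* 29 30 31                        
     ┃                                    
     ┗━━━━━━━━━━━━━━━━━━━━━━━━━━━━━━━━━━━━
                                          


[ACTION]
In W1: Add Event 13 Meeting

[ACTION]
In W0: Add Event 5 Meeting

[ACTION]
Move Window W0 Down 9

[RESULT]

                                          
                                          
                                          
                                          
                       ┏━━━━━━━━━━━━━━━━━━
                       ┃ CalendarWidget   
                       ┠──────────────────
                       ┃           Septemb
     ┏━━━━━━━━━━━━━━━━━━━━━━━━━━━━━━━━━━━━
     ┃ CalendarWidget                     
     ┠────────────────────────────────────
     ┃             March 2022             
     ┃Mo Tu We Th Fr Sa Su                
     ┃    1  2  3  4  5  6                
     ┃ 7  8  9 10 11 12 13*               
     ┃14 15 16 17* 18* 19 20*             
     ┃21 22 23 24* 25* 26 27              
     ┃28* 29 30 31                        
     ┃                                    
     ┗━━━━━━━━━━━━━━━━━━━━━━━━━━━━━━━━━━━━
                       ┗━━━━━━━━━━━━━━━━━━


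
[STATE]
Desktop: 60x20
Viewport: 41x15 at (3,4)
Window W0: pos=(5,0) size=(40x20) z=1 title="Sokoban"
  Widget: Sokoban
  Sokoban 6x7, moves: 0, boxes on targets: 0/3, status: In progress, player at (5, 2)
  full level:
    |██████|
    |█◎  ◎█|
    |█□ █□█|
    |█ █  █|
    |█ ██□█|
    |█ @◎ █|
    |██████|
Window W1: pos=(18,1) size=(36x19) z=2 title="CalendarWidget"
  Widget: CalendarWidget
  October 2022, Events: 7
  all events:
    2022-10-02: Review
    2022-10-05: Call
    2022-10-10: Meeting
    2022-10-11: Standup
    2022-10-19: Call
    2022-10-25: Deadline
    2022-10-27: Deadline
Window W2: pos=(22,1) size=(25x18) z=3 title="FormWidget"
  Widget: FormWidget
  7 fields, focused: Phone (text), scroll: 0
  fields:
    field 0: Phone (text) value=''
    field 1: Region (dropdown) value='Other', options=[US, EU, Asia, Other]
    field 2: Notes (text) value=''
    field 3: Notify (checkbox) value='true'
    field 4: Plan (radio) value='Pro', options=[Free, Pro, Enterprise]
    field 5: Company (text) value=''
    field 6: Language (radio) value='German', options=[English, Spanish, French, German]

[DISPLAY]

  ┃█◎  ◎█      ┃   ┃> Phone:      [      
  ┃█□ █□█      ┃Mo ┃  Region:     [Other 
  ┃█ █  █      ┃   ┃  Notes:      [      
  ┃█ ██□█      ┃ 3 ┃  Notify:     [x]    
  ┃█ @◎ █      ┃10*┃  Plan:       ( ) Fre
  ┃██████      ┃17 ┃  Company:    [      
  ┃Moves: 0  0/┃24 ┃  Language:   ( ) Eng
  ┃            ┃31 ┃                     
  ┃            ┃   ┃                     
  ┃            ┃   ┃                     
  ┃            ┃   ┃                     
  ┃            ┃   ┃                     
  ┃            ┃   ┃                     
  ┃            ┃   ┃                     
  ┃            ┃   ┗━━━━━━━━━━━━━━━━━━━━━


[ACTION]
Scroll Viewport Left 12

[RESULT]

     ┃█◎  ◎█      ┃   ┃> Phone:      [   
     ┃█□ █□█      ┃Mo ┃  Region:     [Oth
     ┃█ █  █      ┃   ┃  Notes:      [   
     ┃█ ██□█      ┃ 3 ┃  Notify:     [x] 
     ┃█ @◎ █      ┃10*┃  Plan:       ( ) 
     ┃██████      ┃17 ┃  Company:    [   
     ┃Moves: 0  0/┃24 ┃  Language:   ( ) 
     ┃            ┃31 ┃                  
     ┃            ┃   ┃                  
     ┃            ┃   ┃                  
     ┃            ┃   ┃                  
     ┃            ┃   ┃                  
     ┃            ┃   ┃                  
     ┃            ┃   ┃                  
     ┃            ┃   ┗━━━━━━━━━━━━━━━━━━


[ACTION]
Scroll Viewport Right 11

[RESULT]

█      ┃   ┃> Phone:      [       ]┃     
█      ┃Mo ┃  Region:     [Other ▼]┃     
█      ┃   ┃  Notes:      [       ]┃     
█      ┃ 3 ┃  Notify:     [x]      ┃     
█      ┃10*┃  Plan:       ( ) Free ┃     
█      ┃17 ┃  Company:    [       ]┃     
: 0  0/┃24 ┃  Language:   ( ) Engli┃     
       ┃31 ┃                       ┃     
       ┃   ┃                       ┃     
       ┃   ┃                       ┃     
       ┃   ┃                       ┃     
       ┃   ┃                       ┃     
       ┃   ┃                       ┃     
       ┃   ┃                       ┃     
       ┃   ┗━━━━━━━━━━━━━━━━━━━━━━━┛     


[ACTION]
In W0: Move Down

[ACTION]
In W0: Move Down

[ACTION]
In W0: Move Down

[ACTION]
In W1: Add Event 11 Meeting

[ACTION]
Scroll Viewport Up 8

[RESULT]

━━━━━━━━━━━━━━━━━━━━━━━━━━━━━━━━━┓       
ban    ┏━━━┏━━━━━━━━━━━━━━━━━━━━━━━┓━━━━━
───────┃ Ca┃ FormWidget            ┃     
█      ┠───┠───────────────────────┨─────
█      ┃   ┃> Phone:      [       ]┃     
█      ┃Mo ┃  Region:     [Other ▼]┃     
█      ┃   ┃  Notes:      [       ]┃     
█      ┃ 3 ┃  Notify:     [x]      ┃     
█      ┃10*┃  Plan:       ( ) Free ┃     
█      ┃17 ┃  Company:    [       ]┃     
: 0  0/┃24 ┃  Language:   ( ) Engli┃     
       ┃31 ┃                       ┃     
       ┃   ┃                       ┃     
       ┃   ┃                       ┃     
       ┃   ┃                       ┃     


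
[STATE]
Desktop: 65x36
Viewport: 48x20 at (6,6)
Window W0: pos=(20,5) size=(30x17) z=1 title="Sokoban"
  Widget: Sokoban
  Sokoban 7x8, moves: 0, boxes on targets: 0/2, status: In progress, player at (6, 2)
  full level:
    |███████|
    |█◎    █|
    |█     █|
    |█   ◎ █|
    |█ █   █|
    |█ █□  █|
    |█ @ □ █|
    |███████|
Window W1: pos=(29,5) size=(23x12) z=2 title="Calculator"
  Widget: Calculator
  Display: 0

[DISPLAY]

              ┃ Sokoban┃ Calculator          ┃  
              ┠────────┠─────────────────────┨  
              ┃███████ ┃                    0┃  
              ┃█◎    █ ┃┌───┬───┬───┬───┐    ┃  
              ┃█     █ ┃│ 7 │ 8 │ 9 │ ÷ │    ┃  
              ┃█   ◎ █ ┃├───┼───┼───┼───┤    ┃  
              ┃█ █   █ ┃│ 4 │ 5 │ 6 │ × │    ┃  
              ┃█ █□  █ ┃├───┼───┼───┼───┤    ┃  
              ┃█ @ □ █ ┃│ 1 │ 2 │ 3 │ - │    ┃  
              ┃███████ ┃└───┴───┴───┴───┘    ┃  
              ┃Moves: 0┗━━━━━━━━━━━━━━━━━━━━━┛  
              ┃                            ┃    
              ┃                            ┃    
              ┃                            ┃    
              ┃                            ┃    
              ┗━━━━━━━━━━━━━━━━━━━━━━━━━━━━┛    
                                                
                                                
                                                
                                                


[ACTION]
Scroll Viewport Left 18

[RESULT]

                    ┃ Sokoban┃ Calculator       
                    ┠────────┠──────────────────
                    ┃███████ ┃                  
                    ┃█◎    █ ┃┌───┬───┬───┬───┐ 
                    ┃█     █ ┃│ 7 │ 8 │ 9 │ ÷ │ 
                    ┃█   ◎ █ ┃├───┼───┼───┼───┤ 
                    ┃█ █   █ ┃│ 4 │ 5 │ 6 │ × │ 
                    ┃█ █□  █ ┃├───┼───┼───┼───┤ 
                    ┃█ @ □ █ ┃│ 1 │ 2 │ 3 │ - │ 
                    ┃███████ ┃└───┴───┴───┴───┘ 
                    ┃Moves: 0┗━━━━━━━━━━━━━━━━━━
                    ┃                           
                    ┃                           
                    ┃                           
                    ┃                           
                    ┗━━━━━━━━━━━━━━━━━━━━━━━━━━━
                                                
                                                
                                                
                                                


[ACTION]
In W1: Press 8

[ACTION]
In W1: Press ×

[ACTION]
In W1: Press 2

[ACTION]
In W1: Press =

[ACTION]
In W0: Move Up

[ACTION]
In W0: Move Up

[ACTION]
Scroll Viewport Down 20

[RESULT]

                    ┃Moves: 0┗━━━━━━━━━━━━━━━━━━
                    ┃                           
                    ┃                           
                    ┃                           
                    ┃                           
                    ┗━━━━━━━━━━━━━━━━━━━━━━━━━━━
                                                
                                                
                                                
                                                
                                                
                                                
                                                
                                                
                                                
                                                
                                                
                                                
                                                
                                                


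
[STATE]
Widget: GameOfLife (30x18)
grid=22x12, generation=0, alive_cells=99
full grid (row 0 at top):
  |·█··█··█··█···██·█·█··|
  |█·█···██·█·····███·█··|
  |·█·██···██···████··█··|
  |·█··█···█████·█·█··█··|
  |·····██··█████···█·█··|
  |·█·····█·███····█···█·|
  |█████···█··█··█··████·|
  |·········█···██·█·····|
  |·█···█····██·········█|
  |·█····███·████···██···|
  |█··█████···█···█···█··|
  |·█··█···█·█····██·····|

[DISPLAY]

Gen: 0                        
·█··█··█··█···██·█·█··        
█·█···██·█·····███·█··        
·█·██···██···████··█··        
·█··█···█████·█·█··█··        
·····██··█████···█·█··        
·█·····█·███····█···█·        
█████···█··█··█··████·        
·········█···██·█·····        
·█···█····██·········█        
·█····███·████···██···        
█··█████···█···█···█··        
·█··█···█·█····██·····        
                              
                              
                              
                              
                              


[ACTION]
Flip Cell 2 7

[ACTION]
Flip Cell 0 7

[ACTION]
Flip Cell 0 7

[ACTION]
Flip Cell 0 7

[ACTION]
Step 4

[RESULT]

Gen: 4                        
··············████·██·        
█·············█····██·        
█·█·······██···████··█        
··█·············█·····        
█·█················█··        
·······███·········█··        
····██·███··········██        
·█·····█····█████·····        
█············█████····        
█·····█··█···██··██···        
██······██········██··        
····█···█········██···        
                              
                              
                              
                              
                              


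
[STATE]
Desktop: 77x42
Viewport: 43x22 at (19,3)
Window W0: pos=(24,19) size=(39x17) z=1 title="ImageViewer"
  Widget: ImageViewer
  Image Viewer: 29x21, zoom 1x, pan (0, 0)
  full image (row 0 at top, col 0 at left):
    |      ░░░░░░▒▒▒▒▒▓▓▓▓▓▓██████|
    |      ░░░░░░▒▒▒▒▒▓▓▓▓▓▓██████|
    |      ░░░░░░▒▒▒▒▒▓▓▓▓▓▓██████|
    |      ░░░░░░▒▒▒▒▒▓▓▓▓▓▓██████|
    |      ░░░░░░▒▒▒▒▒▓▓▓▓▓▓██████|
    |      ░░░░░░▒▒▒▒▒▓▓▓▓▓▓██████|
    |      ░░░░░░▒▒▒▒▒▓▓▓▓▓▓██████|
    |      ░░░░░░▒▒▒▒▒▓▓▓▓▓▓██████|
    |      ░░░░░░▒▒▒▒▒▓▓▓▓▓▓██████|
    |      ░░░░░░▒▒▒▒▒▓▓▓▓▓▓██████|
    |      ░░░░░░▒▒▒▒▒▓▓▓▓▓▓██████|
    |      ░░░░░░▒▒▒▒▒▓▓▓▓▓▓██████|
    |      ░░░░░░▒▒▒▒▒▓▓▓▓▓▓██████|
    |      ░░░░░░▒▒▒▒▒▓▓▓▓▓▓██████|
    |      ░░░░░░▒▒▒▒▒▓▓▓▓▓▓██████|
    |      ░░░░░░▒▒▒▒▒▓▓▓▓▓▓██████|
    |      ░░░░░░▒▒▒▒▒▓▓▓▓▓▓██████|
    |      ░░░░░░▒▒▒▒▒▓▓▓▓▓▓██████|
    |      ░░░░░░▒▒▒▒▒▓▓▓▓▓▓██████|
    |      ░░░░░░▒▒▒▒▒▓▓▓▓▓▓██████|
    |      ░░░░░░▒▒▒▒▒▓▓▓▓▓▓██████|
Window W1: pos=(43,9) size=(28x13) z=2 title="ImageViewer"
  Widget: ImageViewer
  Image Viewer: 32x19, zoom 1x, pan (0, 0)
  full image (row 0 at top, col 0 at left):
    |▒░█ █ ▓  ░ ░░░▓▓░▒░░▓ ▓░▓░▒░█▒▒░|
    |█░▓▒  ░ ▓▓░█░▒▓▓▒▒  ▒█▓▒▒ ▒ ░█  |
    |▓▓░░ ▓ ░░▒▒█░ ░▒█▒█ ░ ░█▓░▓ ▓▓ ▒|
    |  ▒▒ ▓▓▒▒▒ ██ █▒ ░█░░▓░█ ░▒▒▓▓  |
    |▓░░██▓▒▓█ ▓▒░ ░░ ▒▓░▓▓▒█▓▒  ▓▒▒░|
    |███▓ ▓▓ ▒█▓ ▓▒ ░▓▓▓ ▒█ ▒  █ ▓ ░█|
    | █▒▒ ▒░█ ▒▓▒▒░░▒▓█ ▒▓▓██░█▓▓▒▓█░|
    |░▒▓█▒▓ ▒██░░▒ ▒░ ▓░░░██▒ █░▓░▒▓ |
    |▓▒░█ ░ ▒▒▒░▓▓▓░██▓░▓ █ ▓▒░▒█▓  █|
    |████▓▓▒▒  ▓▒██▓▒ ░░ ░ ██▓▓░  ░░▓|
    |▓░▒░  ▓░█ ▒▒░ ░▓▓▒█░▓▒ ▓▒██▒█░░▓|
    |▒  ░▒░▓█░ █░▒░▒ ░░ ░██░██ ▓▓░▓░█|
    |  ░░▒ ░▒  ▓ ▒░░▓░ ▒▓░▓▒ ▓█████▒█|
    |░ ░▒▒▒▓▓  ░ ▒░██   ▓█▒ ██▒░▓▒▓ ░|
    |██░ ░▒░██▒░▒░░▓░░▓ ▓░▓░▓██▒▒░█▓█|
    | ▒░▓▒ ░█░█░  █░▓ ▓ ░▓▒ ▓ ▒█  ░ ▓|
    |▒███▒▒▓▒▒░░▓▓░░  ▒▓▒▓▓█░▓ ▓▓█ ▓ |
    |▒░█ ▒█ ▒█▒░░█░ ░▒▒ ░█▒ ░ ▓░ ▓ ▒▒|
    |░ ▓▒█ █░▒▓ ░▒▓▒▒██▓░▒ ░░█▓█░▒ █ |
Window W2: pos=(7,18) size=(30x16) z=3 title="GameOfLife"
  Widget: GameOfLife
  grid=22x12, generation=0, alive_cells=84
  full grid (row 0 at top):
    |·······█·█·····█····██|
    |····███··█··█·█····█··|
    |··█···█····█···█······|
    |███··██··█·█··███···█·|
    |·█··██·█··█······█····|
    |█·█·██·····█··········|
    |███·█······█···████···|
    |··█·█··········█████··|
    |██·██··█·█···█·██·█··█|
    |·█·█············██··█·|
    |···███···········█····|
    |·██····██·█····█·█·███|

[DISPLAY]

                                           
                                           
                                           
                                           
                                           
                                           
                        ┏━━━━━━━━━━━━━━━━━━
                        ┃ ImageViewer      
                        ┠──────────────────
                        ┃▒░█ █ ▓  ░ ░░░▓▓░▒
                        ┃█░▓▒  ░ ▓▓░█░▒▓▓▒▒
                        ┃▓▓░░ ▓ ░░▒▒█░ ░▒█▒
                        ┃  ▒▒ ▓▓▒▒▒ ██ █▒ ░
                        ┃▓░░██▓▒▓█ ▓▒░ ░░ ▒
                        ┃███▓ ▓▓ ▒█▓ ▓▒ ░▓▓
━━━━━━━━━━━━━━━━━┓      ┃ █▒▒ ▒░█ ▒▓▒▒░░▒▓█
                 ┃━━━━━━┃░▒▓█▒▓ ▒██░░▒ ▒░ ▓
─────────────────┨      ┃▓▒░█ ░ ▒▒▒░▓▓▓░██▓
                 ┃──────┗━━━━━━━━━━━━━━━━━━
····█····██      ┃▒▒▒▒▒▓▓▓▓▓▓██████        
·█·█····█··      ┃▒▒▒▒▒▓▓▓▓▓▓██████        
█···█······      ┃▒▒▒▒▒▓▓▓▓▓▓██████        


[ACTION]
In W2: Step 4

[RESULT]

                                           
                                           
                                           
                                           
                                           
                                           
                        ┏━━━━━━━━━━━━━━━━━━
                        ┃ ImageViewer      
                        ┠──────────────────
                        ┃▒░█ █ ▓  ░ ░░░▓▓░▒
                        ┃█░▓▒  ░ ▓▓░█░▒▓▓▒▒
                        ┃▓▓░░ ▓ ░░▒▒█░ ░▒█▒
                        ┃  ▒▒ ▓▓▒▒▒ ██ █▒ ░
                        ┃▓░░██▓▒▓█ ▓▒░ ░░ ▒
                        ┃███▓ ▓▓ ▒█▓ ▓▒ ░▓▓
━━━━━━━━━━━━━━━━━┓      ┃ █▒▒ ▒░█ ▒▓▒▒░░▒▓█
                 ┃━━━━━━┃░▒▓█▒▓ ▒██░░▒ ▒░ ▓
─────────────────┨      ┃▓▒░█ ░ ▒▒▒░▓▓▓░██▓
                 ┃──────┗━━━━━━━━━━━━━━━━━━
··███······      ┃▒▒▒▒▒▓▓▓▓▓▓██████        
█··██······      ┃▒▒▒▒▒▓▓▓▓▓▓██████        
···█·█·····      ┃▒▒▒▒▒▓▓▓▓▓▓██████        


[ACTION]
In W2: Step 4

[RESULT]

                                           
                                           
                                           
                                           
                                           
                                           
                        ┏━━━━━━━━━━━━━━━━━━
                        ┃ ImageViewer      
                        ┠──────────────────
                        ┃▒░█ █ ▓  ░ ░░░▓▓░▒
                        ┃█░▓▒  ░ ▓▓░█░▒▓▓▒▒
                        ┃▓▓░░ ▓ ░░▒▒█░ ░▒█▒
                        ┃  ▒▒ ▓▓▒▒▒ ██ █▒ ░
                        ┃▓░░██▓▒▓█ ▓▒░ ░░ ▒
                        ┃███▓ ▓▓ ▒█▓ ▓▒ ░▓▓
━━━━━━━━━━━━━━━━━┓      ┃ █▒▒ ▒░█ ▒▓▒▒░░▒▓█
                 ┃━━━━━━┃░▒▓█▒▓ ▒██░░▒ ▒░ ▓
─────────────────┨      ┃▓▒░█ ░ ▒▒▒░▓▓▓░██▓
                 ┃──────┗━━━━━━━━━━━━━━━━━━
·█·········      ┃▒▒▒▒▒▓▓▓▓▓▓██████        
··█···█····      ┃▒▒▒▒▒▓▓▓▓▓▓██████        
·····█·█···      ┃▒▒▒▒▒▓▓▓▓▓▓██████        


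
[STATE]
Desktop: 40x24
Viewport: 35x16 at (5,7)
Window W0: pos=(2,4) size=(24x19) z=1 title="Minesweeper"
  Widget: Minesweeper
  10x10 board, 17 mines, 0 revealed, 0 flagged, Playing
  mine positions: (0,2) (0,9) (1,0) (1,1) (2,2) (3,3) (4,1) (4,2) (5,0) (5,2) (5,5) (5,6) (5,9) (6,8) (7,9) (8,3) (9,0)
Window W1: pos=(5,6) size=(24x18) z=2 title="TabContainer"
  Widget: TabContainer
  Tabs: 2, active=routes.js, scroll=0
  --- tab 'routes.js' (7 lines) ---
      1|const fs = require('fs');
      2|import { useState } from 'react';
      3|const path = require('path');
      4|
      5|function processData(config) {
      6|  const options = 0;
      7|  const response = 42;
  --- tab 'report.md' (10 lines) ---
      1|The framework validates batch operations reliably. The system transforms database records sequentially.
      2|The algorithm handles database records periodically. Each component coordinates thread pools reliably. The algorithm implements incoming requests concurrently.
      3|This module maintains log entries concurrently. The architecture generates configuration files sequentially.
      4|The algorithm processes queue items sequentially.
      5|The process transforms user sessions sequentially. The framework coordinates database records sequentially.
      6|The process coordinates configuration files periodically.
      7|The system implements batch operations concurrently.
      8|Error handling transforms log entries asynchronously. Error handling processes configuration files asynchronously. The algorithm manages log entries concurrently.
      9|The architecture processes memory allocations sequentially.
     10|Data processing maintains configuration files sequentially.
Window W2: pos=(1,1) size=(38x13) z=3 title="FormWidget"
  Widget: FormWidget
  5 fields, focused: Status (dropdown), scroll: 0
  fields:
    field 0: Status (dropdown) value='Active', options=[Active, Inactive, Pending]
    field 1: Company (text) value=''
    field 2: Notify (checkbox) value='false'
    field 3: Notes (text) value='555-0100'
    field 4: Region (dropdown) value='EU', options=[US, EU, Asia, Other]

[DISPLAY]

otes:      [555-0100            ]┃ 
egion:     [EU                 ▼]┃ 
                                 ┃ 
                                 ┃ 
                                 ┃ 
                                 ┃ 
━━━━━━━━━━━━━━━━━━━━━━━━━━━━━━━━━┛ 
┃                      ┃           
┃function processData(c┃           
┃  const options = 0;  ┃           
┃  const response = 42;┃           
┃                      ┃           
┃                      ┃           
┃                      ┃           
┃                      ┃           
┃                      ┃           


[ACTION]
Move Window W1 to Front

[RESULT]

┃ TabContainer         ┃        ]┃ 
┠──────────────────────┨       ▼]┃ 
┃[routes.js]│ report.md┃         ┃ 
┃──────────────────────┃         ┃ 
┃const fs = require('fs┃         ┃ 
┃import { useState } fr┃         ┃ 
┃const path = require('┃━━━━━━━━━┛ 
┃                      ┃           
┃function processData(c┃           
┃  const options = 0;  ┃           
┃  const response = 42;┃           
┃                      ┃           
┃                      ┃           
┃                      ┃           
┃                      ┃           
┃                      ┃           


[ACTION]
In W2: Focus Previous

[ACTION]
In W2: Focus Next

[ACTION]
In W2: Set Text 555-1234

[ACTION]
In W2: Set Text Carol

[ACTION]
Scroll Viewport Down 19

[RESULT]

┠──────────────────────┨       ▼]┃ 
┃[routes.js]│ report.md┃         ┃ 
┃──────────────────────┃         ┃ 
┃const fs = require('fs┃         ┃ 
┃import { useState } fr┃         ┃ 
┃const path = require('┃━━━━━━━━━┛ 
┃                      ┃           
┃function processData(c┃           
┃  const options = 0;  ┃           
┃  const response = 42;┃           
┃                      ┃           
┃                      ┃           
┃                      ┃           
┃                      ┃           
┃                      ┃           
┗━━━━━━━━━━━━━━━━━━━━━━┛           
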